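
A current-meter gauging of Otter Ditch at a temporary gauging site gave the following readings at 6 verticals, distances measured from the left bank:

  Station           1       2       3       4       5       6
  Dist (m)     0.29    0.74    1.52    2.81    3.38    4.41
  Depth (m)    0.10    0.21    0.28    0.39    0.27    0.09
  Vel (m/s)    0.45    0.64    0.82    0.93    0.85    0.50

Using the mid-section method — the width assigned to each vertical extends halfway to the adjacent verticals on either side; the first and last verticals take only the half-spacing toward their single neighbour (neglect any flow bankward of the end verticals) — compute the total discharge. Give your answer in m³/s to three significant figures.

0.875 m³/s

w_1 = (0.74 − 0.29)/2 = 0.225 m; q_1 = 0.45 × 0.10 × 0.225 = 0.01013 m³/s
w_2 = (1.52 − 0.29)/2 = 0.615 m; q_2 = 0.64 × 0.21 × 0.615 = 0.08266 m³/s
w_3 = (2.81 − 0.74)/2 = 1.035 m; q_3 = 0.82 × 0.28 × 1.035 = 0.2376 m³/s
w_4 = (3.38 − 1.52)/2 = 0.93 m; q_4 = 0.93 × 0.39 × 0.93 = 0.3373 m³/s
w_5 = (4.41 − 2.81)/2 = 0.8 m; q_5 = 0.85 × 0.27 × 0.8 = 0.1836 m³/s
w_6 = (4.41 − 3.38)/2 = 0.515 m; q_6 = 0.50 × 0.09 × 0.515 = 0.02318 m³/s
Q = Σ qᵢ = 0.8745 m³/s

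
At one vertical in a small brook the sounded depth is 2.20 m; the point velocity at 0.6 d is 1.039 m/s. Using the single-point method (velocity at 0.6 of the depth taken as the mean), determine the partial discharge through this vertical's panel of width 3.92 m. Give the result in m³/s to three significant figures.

8.96 m³/s

v̄ = v₀.₆ = 1.039 m/s
q = v̄ × d × w = 1.039 × 2.20 × 3.92 = 8.960 m³/s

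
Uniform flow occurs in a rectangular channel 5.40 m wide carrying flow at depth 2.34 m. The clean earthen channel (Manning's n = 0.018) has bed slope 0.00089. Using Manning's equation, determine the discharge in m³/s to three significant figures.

A = b·y = 5.40 × 2.34 = 12.64 m²
P = b + 2y = 5.40 + 2×2.34 = 10.08 m
R = A/P = 12.64/10.08 = 1.254 m
Q = (1/n)·A·R^(2/3)·S^(1/2) = (1/0.018) × 12.64 × 1.254^(2/3) × 0.00089^(1/2) = 24.35 m³/s

24.3 m³/s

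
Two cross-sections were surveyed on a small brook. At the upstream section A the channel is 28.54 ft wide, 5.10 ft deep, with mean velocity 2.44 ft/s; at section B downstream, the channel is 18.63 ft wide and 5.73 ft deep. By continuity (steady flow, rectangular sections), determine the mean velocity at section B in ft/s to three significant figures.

Q = A₁V₁ = (28.54×5.10) × 2.44 = 355.2 ft³/s
A₂ = 18.63 × 5.73 = 106.7 ft²
V₂ = Q/A₂ = 355.2/106.7 = 3.327 ft/s

3.33 ft/s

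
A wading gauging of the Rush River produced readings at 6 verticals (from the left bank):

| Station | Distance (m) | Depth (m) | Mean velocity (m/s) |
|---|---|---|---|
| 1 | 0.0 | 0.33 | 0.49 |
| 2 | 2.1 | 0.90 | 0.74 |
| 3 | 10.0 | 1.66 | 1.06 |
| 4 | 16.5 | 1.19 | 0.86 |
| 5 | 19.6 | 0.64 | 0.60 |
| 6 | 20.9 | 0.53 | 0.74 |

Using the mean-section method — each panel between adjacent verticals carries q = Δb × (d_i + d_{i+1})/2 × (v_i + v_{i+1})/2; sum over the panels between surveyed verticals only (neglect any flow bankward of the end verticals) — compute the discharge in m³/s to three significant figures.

Panel 1-2: Δb = 2.1 m, d̄ = (0.33+0.90)/2 = 0.615, v̄ = (0.49+0.74)/2 = 0.615 → q = 2.1×0.615×0.615 = 0.7943 m³/s
Panel 2-3: Δb = 7.9 m, d̄ = (0.90+1.66)/2 = 1.28, v̄ = (0.74+1.06)/2 = 0.9 → q = 7.9×1.28×0.9 = 9.101 m³/s
Panel 3-4: Δb = 6.5 m, d̄ = (1.66+1.19)/2 = 1.425, v̄ = (1.06+0.86)/2 = 0.96 → q = 6.5×1.425×0.96 = 8.892 m³/s
Panel 4-5: Δb = 3.1 m, d̄ = (1.19+0.64)/2 = 0.915, v̄ = (0.86+0.60)/2 = 0.73 → q = 3.1×0.915×0.73 = 2.071 m³/s
Panel 5-6: Δb = 1.3 m, d̄ = (0.64+0.53)/2 = 0.585, v̄ = (0.60+0.74)/2 = 0.67 → q = 1.3×0.585×0.67 = 0.5095 m³/s
Q = Σ q = 21.37 m³/s

21.4 m³/s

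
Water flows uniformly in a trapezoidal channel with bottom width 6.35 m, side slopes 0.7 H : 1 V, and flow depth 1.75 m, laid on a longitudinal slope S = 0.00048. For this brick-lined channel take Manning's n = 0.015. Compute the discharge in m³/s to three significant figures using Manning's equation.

A = (b + z·y)·y = (6.35 + 0.7×1.75)×1.75 = 13.26 m²
P = b + 2y√(1+z²) = 6.35 + 2×1.75×√(1+0.7²) = 10.62 m
R = A/P = 13.26/10.62 = 1.248 m
Q = (1/n)·A·R^(2/3)·S^(1/2) = (1/0.015) × 13.26 × 1.248^(2/3) × 0.00048^(1/2) = 22.44 m³/s

22.4 m³/s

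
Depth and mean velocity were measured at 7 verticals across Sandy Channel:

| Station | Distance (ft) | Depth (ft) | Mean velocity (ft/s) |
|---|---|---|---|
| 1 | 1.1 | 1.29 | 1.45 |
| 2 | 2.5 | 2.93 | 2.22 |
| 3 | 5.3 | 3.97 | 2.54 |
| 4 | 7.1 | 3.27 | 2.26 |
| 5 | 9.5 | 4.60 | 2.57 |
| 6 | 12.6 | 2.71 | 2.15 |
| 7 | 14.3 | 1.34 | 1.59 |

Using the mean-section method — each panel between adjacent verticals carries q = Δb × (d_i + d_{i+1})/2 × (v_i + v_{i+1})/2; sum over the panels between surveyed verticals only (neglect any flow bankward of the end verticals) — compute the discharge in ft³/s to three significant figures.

100 ft³/s

Panel 1-2: Δb = 1.4 ft, d̄ = (1.29+2.93)/2 = 2.11, v̄ = (1.45+2.22)/2 = 1.835 → q = 1.4×2.11×1.835 = 5.421 ft³/s
Panel 2-3: Δb = 2.8 ft, d̄ = (2.93+3.97)/2 = 3.45, v̄ = (2.22+2.54)/2 = 2.38 → q = 2.8×3.45×2.38 = 22.99 ft³/s
Panel 3-4: Δb = 1.8 ft, d̄ = (3.97+3.27)/2 = 3.62, v̄ = (2.54+2.26)/2 = 2.4 → q = 1.8×3.62×2.4 = 15.64 ft³/s
Panel 4-5: Δb = 2.4 ft, d̄ = (3.27+4.60)/2 = 3.935, v̄ = (2.26+2.57)/2 = 2.415 → q = 2.4×3.935×2.415 = 22.81 ft³/s
Panel 5-6: Δb = 3.1 ft, d̄ = (4.60+2.71)/2 = 3.655, v̄ = (2.57+2.15)/2 = 2.36 → q = 3.1×3.655×2.36 = 26.74 ft³/s
Panel 6-7: Δb = 1.7 ft, d̄ = (2.71+1.34)/2 = 2.025, v̄ = (2.15+1.59)/2 = 1.87 → q = 1.7×2.025×1.87 = 6.437 ft³/s
Q = Σ q = 100.0 ft³/s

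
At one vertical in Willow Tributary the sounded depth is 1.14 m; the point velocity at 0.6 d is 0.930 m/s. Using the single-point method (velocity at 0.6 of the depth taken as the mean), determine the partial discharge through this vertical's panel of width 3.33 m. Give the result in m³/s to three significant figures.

3.53 m³/s

v̄ = v₀.₆ = 0.930 m/s
q = v̄ × d × w = 0.9300 × 1.14 × 3.33 = 3.530 m³/s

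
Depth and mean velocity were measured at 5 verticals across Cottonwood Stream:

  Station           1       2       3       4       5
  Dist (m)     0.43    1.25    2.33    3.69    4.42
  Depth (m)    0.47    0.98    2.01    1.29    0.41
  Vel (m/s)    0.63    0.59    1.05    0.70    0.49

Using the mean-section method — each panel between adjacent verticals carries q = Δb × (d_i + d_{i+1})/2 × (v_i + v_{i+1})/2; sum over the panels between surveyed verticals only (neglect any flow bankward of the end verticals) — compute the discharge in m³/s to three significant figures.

4.02 m³/s

Panel 1-2: Δb = 0.82 m, d̄ = (0.47+0.98)/2 = 0.725, v̄ = (0.63+0.59)/2 = 0.61 → q = 0.82×0.725×0.61 = 0.3626 m³/s
Panel 2-3: Δb = 1.08 m, d̄ = (0.98+2.01)/2 = 1.495, v̄ = (0.59+1.05)/2 = 0.82 → q = 1.08×1.495×0.82 = 1.324 m³/s
Panel 3-4: Δb = 1.36 m, d̄ = (2.01+1.29)/2 = 1.65, v̄ = (1.05+0.70)/2 = 0.875 → q = 1.36×1.65×0.875 = 1.964 m³/s
Panel 4-5: Δb = 0.73 m, d̄ = (1.29+0.41)/2 = 0.85, v̄ = (0.70+0.49)/2 = 0.595 → q = 0.73×0.85×0.595 = 0.3692 m³/s
Q = Σ q = 4.019 m³/s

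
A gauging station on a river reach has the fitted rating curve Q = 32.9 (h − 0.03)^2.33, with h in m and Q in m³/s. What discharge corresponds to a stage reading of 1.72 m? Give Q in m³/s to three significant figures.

Q = 32.9 × (1.72 − 0.03)^2.33 = 32.9 × 1.69^2.33 = 111.7 m³/s

112 m³/s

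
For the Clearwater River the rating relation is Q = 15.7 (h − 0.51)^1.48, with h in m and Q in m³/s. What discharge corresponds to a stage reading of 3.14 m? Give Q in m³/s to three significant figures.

Q = 15.7 × (3.14 − 0.51)^1.48 = 15.7 × 2.63^1.48 = 65.68 m³/s

65.7 m³/s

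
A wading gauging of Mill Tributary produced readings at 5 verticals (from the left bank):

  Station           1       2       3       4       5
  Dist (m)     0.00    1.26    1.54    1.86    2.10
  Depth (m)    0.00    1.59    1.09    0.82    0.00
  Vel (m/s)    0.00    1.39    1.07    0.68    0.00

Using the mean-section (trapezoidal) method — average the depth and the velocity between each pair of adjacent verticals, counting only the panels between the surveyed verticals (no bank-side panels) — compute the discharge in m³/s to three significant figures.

Panel 1-2: Δb = 1.26 m, d̄ = (0.00+1.59)/2 = 0.795, v̄ = (0.00+1.39)/2 = 0.695 → q = 1.26×0.795×0.695 = 0.6962 m³/s
Panel 2-3: Δb = 0.28 m, d̄ = (1.59+1.09)/2 = 1.34, v̄ = (1.39+1.07)/2 = 1.23 → q = 0.28×1.34×1.23 = 0.4615 m³/s
Panel 3-4: Δb = 0.32 m, d̄ = (1.09+0.82)/2 = 0.955, v̄ = (1.07+0.68)/2 = 0.875 → q = 0.32×0.955×0.875 = 0.2674 m³/s
Panel 4-5: Δb = 0.24 m, d̄ = (0.82+0.00)/2 = 0.41, v̄ = (0.68+0.00)/2 = 0.34 → q = 0.24×0.41×0.34 = 0.03346 m³/s
Q = Σ q = 1.459 m³/s

1.46 m³/s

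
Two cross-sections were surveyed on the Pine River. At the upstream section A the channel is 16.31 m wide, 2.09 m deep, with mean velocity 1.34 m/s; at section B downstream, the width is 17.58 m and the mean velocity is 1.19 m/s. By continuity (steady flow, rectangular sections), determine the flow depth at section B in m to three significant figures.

2.18 m

Q = A₁V₁ = (16.31×2.09) × 1.34 = 45.68 m³/s
d₂ = Q/(b₂ V₂) = 45.68/(17.58×1.19) = 2.183 m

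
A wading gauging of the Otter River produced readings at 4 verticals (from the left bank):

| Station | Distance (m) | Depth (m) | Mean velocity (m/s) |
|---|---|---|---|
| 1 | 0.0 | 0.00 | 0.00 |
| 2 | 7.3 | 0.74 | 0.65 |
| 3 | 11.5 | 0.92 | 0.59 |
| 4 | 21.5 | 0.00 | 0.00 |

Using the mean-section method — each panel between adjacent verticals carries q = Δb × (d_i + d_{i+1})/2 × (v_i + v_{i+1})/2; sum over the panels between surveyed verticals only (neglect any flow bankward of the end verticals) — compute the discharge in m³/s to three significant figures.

Panel 1-2: Δb = 7.3 m, d̄ = (0.00+0.74)/2 = 0.37, v̄ = (0.00+0.65)/2 = 0.325 → q = 7.3×0.37×0.325 = 0.8778 m³/s
Panel 2-3: Δb = 4.2 m, d̄ = (0.74+0.92)/2 = 0.83, v̄ = (0.65+0.59)/2 = 0.62 → q = 4.2×0.83×0.62 = 2.161 m³/s
Panel 3-4: Δb = 10 m, d̄ = (0.92+0.00)/2 = 0.46, v̄ = (0.59+0.00)/2 = 0.295 → q = 10×0.46×0.295 = 1.357 m³/s
Q = Σ q = 4.396 m³/s

4.40 m³/s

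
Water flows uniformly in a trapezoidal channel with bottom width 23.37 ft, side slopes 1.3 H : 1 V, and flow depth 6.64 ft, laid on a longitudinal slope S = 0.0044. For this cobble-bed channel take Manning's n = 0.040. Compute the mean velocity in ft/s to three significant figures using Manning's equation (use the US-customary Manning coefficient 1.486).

6.92 ft/s

A = (b + z·y)·y = (23.37 + 1.3×6.64)×6.64 = 212.5 ft²
P = b + 2y√(1+z²) = 23.37 + 2×6.64×√(1+1.3²) = 45.15 ft
R = A/P = 212.5/45.15 = 4.706 ft
Q = (1.486/n)·A·R^(2/3)·S^(1/2) = (1.486/0.040) × 212.5 × 4.706^(2/3) × 0.0044^(1/2) = 1471 ft³/s
V = Q/A = 1471/212.5 = 6.921 ft/s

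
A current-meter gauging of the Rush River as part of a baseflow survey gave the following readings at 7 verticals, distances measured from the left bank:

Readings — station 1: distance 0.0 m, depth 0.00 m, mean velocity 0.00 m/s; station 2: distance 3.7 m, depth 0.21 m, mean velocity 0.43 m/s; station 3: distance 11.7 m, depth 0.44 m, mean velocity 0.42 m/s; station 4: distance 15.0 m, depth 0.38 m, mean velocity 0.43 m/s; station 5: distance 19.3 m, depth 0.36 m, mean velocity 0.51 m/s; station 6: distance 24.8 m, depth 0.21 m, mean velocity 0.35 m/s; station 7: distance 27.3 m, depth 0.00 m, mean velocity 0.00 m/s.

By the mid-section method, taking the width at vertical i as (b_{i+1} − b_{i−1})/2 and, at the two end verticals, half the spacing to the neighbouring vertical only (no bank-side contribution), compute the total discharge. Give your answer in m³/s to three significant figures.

3.39 m³/s

w_2 = (11.7 − 0.0)/2 = 5.85 m; q_2 = 0.43 × 0.21 × 5.85 = 0.5283 m³/s
w_3 = (15.0 − 3.7)/2 = 5.65 m; q_3 = 0.42 × 0.44 × 5.65 = 1.044 m³/s
w_4 = (19.3 − 11.7)/2 = 3.8 m; q_4 = 0.43 × 0.38 × 3.8 = 0.6209 m³/s
w_5 = (24.8 − 15.0)/2 = 4.9 m; q_5 = 0.51 × 0.36 × 4.9 = 0.8996 m³/s
w_6 = (27.3 − 19.3)/2 = 4 m; q_6 = 0.35 × 0.21 × 4 = 0.2940 m³/s
Stations 1, 7 contribute zero (depth or velocity is 0).
Q = Σ qᵢ = 3.387 m³/s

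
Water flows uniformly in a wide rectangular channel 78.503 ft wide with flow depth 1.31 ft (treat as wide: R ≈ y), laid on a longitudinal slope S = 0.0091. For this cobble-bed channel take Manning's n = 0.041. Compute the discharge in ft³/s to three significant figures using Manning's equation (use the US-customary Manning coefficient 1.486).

A = b·y = 78.503 × 1.31 = 102.8 ft²
Wide channel: R ≈ y = 1.31 ft
Q = (1.486/n)·A·R^(2/3)·S^(1/2) = (1.486/0.041) × 102.8 × 1.310^(2/3) × 0.0091^(1/2) = 425.7 ft³/s

426 ft³/s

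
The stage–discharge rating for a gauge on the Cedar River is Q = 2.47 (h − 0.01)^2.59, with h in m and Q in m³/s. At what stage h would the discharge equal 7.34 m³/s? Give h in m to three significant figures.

h − h₀ = (Q/C)^(1/b) = (7.34/2.47)^(1/2.59) = 1.523 m
h = 0.01 + 1.523 = 1.533 m

1.53 m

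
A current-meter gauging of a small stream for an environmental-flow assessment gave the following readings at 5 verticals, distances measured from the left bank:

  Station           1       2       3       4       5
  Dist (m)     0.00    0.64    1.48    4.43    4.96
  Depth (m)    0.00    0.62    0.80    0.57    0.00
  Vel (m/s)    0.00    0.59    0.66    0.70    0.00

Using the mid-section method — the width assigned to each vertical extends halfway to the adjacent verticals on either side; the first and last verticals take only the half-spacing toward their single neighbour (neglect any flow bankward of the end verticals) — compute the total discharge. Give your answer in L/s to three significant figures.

w_2 = (1.48 − 0.00)/2 = 0.74 m; q_2 = 0.59 × 0.62 × 0.74 = 0.2707 m³/s
w_3 = (4.43 − 0.64)/2 = 1.895 m; q_3 = 0.66 × 0.80 × 1.895 = 1.001 m³/s
w_4 = (4.96 − 1.48)/2 = 1.74 m; q_4 = 0.70 × 0.57 × 1.74 = 0.6943 m³/s
Stations 1, 5 contribute zero (depth or velocity is 0).
Q = Σ qᵢ = 1.966 m³/s
= 1.966 × 1000 = 1966 L/s

1970 L/s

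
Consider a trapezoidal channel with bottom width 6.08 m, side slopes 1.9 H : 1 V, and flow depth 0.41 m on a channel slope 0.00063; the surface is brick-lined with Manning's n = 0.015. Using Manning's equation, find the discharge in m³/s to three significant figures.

A = (b + z·y)·y = (6.08 + 1.9×0.41)×0.41 = 2.812 m²
P = b + 2y√(1+z²) = 6.08 + 2×0.41×√(1+1.9²) = 7.841 m
R = A/P = 2.812/7.841 = 0.3587 m
Q = (1/n)·A·R^(2/3)·S^(1/2) = (1/0.015) × 2.812 × 0.3587^(2/3) × 0.00063^(1/2) = 2.375 m³/s

2.38 m³/s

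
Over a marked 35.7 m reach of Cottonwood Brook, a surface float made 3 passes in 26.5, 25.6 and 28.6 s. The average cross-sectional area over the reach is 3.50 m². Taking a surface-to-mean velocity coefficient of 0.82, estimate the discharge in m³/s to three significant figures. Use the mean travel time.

3.81 m³/s

t̄ = (26.5 + 25.6 + 28.6) / 3 = 26.9 s
v_surface = L / t̄ = 35.7 / 26.9 = 1.327 m/s
v_mean = 0.82 × 1.327 = 1.088 m/s
Q = A × v_mean = 3.50 × 1.088 = 3.809 m³/s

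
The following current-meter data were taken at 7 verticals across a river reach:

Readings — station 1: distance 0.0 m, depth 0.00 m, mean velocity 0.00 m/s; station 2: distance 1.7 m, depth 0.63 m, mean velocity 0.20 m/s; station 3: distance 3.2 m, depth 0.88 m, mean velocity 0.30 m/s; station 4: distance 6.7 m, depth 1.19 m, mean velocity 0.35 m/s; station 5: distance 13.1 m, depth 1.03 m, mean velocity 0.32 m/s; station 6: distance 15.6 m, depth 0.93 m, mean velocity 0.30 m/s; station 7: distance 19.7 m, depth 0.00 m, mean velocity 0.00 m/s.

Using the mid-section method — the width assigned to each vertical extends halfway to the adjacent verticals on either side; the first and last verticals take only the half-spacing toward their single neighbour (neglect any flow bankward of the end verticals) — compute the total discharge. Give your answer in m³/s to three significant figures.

5.31 m³/s

w_2 = (3.2 − 0.0)/2 = 1.6 m; q_2 = 0.20 × 0.63 × 1.6 = 0.2016 m³/s
w_3 = (6.7 − 1.7)/2 = 2.5 m; q_3 = 0.30 × 0.88 × 2.5 = 0.6600 m³/s
w_4 = (13.1 − 3.2)/2 = 4.95 m; q_4 = 0.35 × 1.19 × 4.95 = 2.062 m³/s
w_5 = (15.6 − 6.7)/2 = 4.45 m; q_5 = 0.32 × 1.03 × 4.45 = 1.467 m³/s
w_6 = (19.7 − 13.1)/2 = 3.3 m; q_6 = 0.30 × 0.93 × 3.3 = 0.9207 m³/s
Stations 1, 7 contribute zero (depth or velocity is 0).
Q = Σ qᵢ = 5.311 m³/s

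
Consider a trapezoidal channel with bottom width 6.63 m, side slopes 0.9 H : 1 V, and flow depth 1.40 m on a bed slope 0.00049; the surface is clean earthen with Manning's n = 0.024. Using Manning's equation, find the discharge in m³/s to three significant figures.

10.6 m³/s

A = (b + z·y)·y = (6.63 + 0.9×1.40)×1.40 = 11.05 m²
P = b + 2y√(1+z²) = 6.63 + 2×1.40×√(1+0.9²) = 10.40 m
R = A/P = 11.05/10.40 = 1.062 m
Q = (1/n)·A·R^(2/3)·S^(1/2) = (1/0.024) × 11.05 × 1.062^(2/3) × 0.00049^(1/2) = 10.61 m³/s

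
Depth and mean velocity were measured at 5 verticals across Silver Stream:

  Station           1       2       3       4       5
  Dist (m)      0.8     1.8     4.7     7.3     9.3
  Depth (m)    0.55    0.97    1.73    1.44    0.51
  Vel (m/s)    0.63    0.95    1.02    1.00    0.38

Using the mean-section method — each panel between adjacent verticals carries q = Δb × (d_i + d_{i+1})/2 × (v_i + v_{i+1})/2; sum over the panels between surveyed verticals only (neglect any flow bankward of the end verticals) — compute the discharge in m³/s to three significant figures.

9.96 m³/s

Panel 1-2: Δb = 1 m, d̄ = (0.55+0.97)/2 = 0.76, v̄ = (0.63+0.95)/2 = 0.79 → q = 1×0.76×0.79 = 0.6004 m³/s
Panel 2-3: Δb = 2.9 m, d̄ = (0.97+1.73)/2 = 1.35, v̄ = (0.95+1.02)/2 = 0.985 → q = 2.9×1.35×0.985 = 3.856 m³/s
Panel 3-4: Δb = 2.6 m, d̄ = (1.73+1.44)/2 = 1.585, v̄ = (1.02+1.00)/2 = 1.01 → q = 2.6×1.585×1.01 = 4.162 m³/s
Panel 4-5: Δb = 2 m, d̄ = (1.44+0.51)/2 = 0.975, v̄ = (1.00+0.38)/2 = 0.69 → q = 2×0.975×0.69 = 1.346 m³/s
Q = Σ q = 9.964 m³/s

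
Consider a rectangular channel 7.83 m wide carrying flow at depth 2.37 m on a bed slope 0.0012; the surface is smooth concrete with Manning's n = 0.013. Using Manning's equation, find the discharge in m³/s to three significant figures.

A = b·y = 7.83 × 2.37 = 18.56 m²
P = b + 2y = 7.83 + 2×2.37 = 12.57 m
R = A/P = 18.56/12.57 = 1.476 m
Q = (1/n)·A·R^(2/3)·S^(1/2) = (1/0.013) × 18.56 × 1.476^(2/3) × 0.0012^(1/2) = 64.11 m³/s

64.1 m³/s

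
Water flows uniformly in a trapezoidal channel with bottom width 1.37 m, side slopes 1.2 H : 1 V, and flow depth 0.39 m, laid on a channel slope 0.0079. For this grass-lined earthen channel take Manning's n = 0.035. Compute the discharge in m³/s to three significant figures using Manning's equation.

0.773 m³/s

A = (b + z·y)·y = (1.37 + 1.2×0.39)×0.39 = 0.7168 m²
P = b + 2y√(1+z²) = 1.37 + 2×0.39×√(1+1.2²) = 2.588 m
R = A/P = 0.7168/2.588 = 0.2769 m
Q = (1/n)·A·R^(2/3)·S^(1/2) = (1/0.035) × 0.7168 × 0.2769^(2/3) × 0.0079^(1/2) = 0.7734 m³/s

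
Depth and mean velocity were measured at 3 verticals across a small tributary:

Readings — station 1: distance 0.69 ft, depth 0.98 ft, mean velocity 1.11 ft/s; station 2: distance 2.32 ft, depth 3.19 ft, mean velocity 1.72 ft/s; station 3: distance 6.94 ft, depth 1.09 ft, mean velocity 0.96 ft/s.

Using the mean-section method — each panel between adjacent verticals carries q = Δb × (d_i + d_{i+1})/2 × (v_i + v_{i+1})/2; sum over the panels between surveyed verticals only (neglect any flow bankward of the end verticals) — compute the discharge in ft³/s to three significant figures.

18.1 ft³/s

Panel 1-2: Δb = 1.63 ft, d̄ = (0.98+3.19)/2 = 2.085, v̄ = (1.11+1.72)/2 = 1.415 → q = 1.63×2.085×1.415 = 4.809 ft³/s
Panel 2-3: Δb = 4.62 ft, d̄ = (3.19+1.09)/2 = 2.14, v̄ = (1.72+0.96)/2 = 1.34 → q = 4.62×2.14×1.34 = 13.25 ft³/s
Q = Σ q = 18.06 ft³/s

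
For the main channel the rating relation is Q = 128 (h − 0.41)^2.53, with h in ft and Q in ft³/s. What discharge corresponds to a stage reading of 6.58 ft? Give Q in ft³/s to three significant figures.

Q = 128 × (6.58 − 0.41)^2.53 = 128 × 6.17^2.53 = 12780 ft³/s

12800 ft³/s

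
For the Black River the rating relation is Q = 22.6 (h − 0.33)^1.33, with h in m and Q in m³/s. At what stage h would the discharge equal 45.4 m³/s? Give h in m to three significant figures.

2.02 m

h − h₀ = (Q/C)^(1/b) = (45.4/22.6)^(1/1.33) = 1.690 m
h = 0.33 + 1.690 = 2.020 m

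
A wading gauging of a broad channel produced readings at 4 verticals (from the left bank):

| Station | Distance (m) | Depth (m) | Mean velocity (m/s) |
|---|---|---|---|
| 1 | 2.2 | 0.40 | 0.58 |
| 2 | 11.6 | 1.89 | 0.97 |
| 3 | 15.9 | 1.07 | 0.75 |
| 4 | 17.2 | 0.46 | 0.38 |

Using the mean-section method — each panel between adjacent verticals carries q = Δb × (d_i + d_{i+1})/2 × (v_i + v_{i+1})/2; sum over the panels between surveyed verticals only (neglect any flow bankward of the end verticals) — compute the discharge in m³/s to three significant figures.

14.4 m³/s

Panel 1-2: Δb = 9.4 m, d̄ = (0.40+1.89)/2 = 1.145, v̄ = (0.58+0.97)/2 = 0.775 → q = 9.4×1.145×0.775 = 8.341 m³/s
Panel 2-3: Δb = 4.3 m, d̄ = (1.89+1.07)/2 = 1.48, v̄ = (0.97+0.75)/2 = 0.86 → q = 4.3×1.48×0.86 = 5.473 m³/s
Panel 3-4: Δb = 1.3 m, d̄ = (1.07+0.46)/2 = 0.765, v̄ = (0.75+0.38)/2 = 0.565 → q = 1.3×0.765×0.565 = 0.5619 m³/s
Q = Σ q = 14.38 m³/s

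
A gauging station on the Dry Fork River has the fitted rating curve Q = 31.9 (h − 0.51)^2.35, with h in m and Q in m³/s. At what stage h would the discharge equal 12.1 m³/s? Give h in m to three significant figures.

h − h₀ = (Q/C)^(1/b) = (12.1/31.9)^(1/2.35) = 0.6620 m
h = 0.51 + 0.6620 = 1.172 m

1.17 m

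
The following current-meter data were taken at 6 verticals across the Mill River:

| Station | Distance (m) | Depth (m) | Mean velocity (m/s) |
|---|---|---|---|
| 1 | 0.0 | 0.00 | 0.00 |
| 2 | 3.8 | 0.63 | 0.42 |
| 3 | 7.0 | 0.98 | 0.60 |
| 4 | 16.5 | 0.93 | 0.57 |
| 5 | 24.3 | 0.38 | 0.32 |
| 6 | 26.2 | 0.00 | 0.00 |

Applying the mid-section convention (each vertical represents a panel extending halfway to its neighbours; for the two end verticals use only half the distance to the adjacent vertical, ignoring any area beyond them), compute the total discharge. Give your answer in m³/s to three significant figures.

9.84 m³/s

w_2 = (7.0 − 0.0)/2 = 3.5 m; q_2 = 0.42 × 0.63 × 3.5 = 0.9261 m³/s
w_3 = (16.5 − 3.8)/2 = 6.35 m; q_3 = 0.60 × 0.98 × 6.35 = 3.734 m³/s
w_4 = (24.3 − 7.0)/2 = 8.65 m; q_4 = 0.57 × 0.93 × 8.65 = 4.585 m³/s
w_5 = (26.2 − 16.5)/2 = 4.85 m; q_5 = 0.32 × 0.38 × 4.85 = 0.5898 m³/s
Stations 1, 6 contribute zero (depth or velocity is 0).
Q = Σ qᵢ = 9.835 m³/s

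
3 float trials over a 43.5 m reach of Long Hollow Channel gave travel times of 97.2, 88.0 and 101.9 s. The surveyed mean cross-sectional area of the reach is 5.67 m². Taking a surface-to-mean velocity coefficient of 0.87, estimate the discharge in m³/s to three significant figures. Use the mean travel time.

2.24 m³/s

t̄ = (97.2 + 88.0 + 101.9) / 3 = 95.7 s
v_surface = L / t̄ = 43.5 / 95.7 = 0.4545 m/s
v_mean = 0.87 × 0.4545 = 0.3955 m/s
Q = A × v_mean = 5.67 × 0.3955 = 2.242 m³/s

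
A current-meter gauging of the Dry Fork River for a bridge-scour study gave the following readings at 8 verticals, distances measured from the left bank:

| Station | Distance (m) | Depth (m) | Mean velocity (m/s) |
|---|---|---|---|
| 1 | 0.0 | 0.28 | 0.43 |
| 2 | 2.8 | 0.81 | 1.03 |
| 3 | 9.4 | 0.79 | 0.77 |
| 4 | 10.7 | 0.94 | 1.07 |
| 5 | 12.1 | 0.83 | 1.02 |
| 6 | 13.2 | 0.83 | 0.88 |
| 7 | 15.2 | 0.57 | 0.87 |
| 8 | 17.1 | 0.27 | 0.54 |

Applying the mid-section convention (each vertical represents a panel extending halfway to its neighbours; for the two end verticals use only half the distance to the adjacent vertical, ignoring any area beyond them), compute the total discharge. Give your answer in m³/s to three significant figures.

11.1 m³/s

w_1 = (2.8 − 0.0)/2 = 1.4 m; q_1 = 0.43 × 0.28 × 1.4 = 0.1686 m³/s
w_2 = (9.4 − 0.0)/2 = 4.7 m; q_2 = 1.03 × 0.81 × 4.7 = 3.921 m³/s
w_3 = (10.7 − 2.8)/2 = 3.95 m; q_3 = 0.77 × 0.79 × 3.95 = 2.403 m³/s
w_4 = (12.1 − 9.4)/2 = 1.35 m; q_4 = 1.07 × 0.94 × 1.35 = 1.358 m³/s
w_5 = (13.2 − 10.7)/2 = 1.25 m; q_5 = 1.02 × 0.83 × 1.25 = 1.058 m³/s
w_6 = (15.2 − 12.1)/2 = 1.55 m; q_6 = 0.88 × 0.83 × 1.55 = 1.132 m³/s
w_7 = (17.1 − 13.2)/2 = 1.95 m; q_7 = 0.87 × 0.57 × 1.95 = 0.9670 m³/s
w_8 = (17.1 − 15.2)/2 = 0.95 m; q_8 = 0.54 × 0.27 × 0.95 = 0.1385 m³/s
Q = Σ qᵢ = 11.15 m³/s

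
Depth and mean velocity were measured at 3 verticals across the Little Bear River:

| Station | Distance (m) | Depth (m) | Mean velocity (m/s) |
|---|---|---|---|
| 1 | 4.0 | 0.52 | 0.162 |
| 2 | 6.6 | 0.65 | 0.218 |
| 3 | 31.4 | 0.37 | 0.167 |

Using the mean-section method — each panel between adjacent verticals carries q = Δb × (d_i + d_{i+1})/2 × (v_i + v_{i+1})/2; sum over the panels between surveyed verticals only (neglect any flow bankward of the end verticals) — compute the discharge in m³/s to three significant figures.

Panel 1-2: Δb = 2.6 m, d̄ = (0.52+0.65)/2 = 0.585, v̄ = (0.162+0.218)/2 = 0.19 → q = 2.6×0.585×0.19 = 0.2890 m³/s
Panel 2-3: Δb = 24.8 m, d̄ = (0.65+0.37)/2 = 0.51, v̄ = (0.218+0.167)/2 = 0.1925 → q = 24.8×0.51×0.1925 = 2.435 m³/s
Q = Σ q = 2.724 m³/s

2.72 m³/s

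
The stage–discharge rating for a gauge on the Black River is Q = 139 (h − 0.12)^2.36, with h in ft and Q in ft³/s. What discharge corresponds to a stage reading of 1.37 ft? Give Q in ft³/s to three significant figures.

235 ft³/s

Q = 139 × (1.37 − 0.12)^2.36 = 139 × 1.25^2.36 = 235.4 ft³/s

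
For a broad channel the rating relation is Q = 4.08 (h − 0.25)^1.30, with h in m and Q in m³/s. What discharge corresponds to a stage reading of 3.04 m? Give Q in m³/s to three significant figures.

15.5 m³/s

Q = 4.08 × (3.04 − 0.25)^1.30 = 4.08 × 2.79^1.30 = 15.49 m³/s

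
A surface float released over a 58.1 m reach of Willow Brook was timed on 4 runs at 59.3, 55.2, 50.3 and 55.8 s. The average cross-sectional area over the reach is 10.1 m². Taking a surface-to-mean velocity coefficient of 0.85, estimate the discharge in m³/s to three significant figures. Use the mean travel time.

9.04 m³/s

t̄ = (59.3 + 55.2 + 50.3 + 55.8) / 4 = 55.15 s
v_surface = L / t̄ = 58.1 / 55.15 = 1.053 m/s
v_mean = 0.85 × 1.053 = 0.8955 m/s
Q = A × v_mean = 10.1 × 0.8955 = 9.044 m³/s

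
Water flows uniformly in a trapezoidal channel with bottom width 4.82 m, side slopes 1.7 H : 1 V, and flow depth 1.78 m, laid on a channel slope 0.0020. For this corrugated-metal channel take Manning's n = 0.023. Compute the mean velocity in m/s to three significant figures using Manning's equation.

A = (b + z·y)·y = (4.82 + 1.7×1.78)×1.78 = 13.97 m²
P = b + 2y√(1+z²) = 4.82 + 2×1.78×√(1+1.7²) = 11.84 m
R = A/P = 13.97/11.84 = 1.179 m
Q = (1/n)·A·R^(2/3)·S^(1/2) = (1/0.023) × 13.97 × 1.179^(2/3) × 0.0020^(1/2) = 30.31 m³/s
V = Q/A = 30.31/13.97 = 2.171 m/s

2.17 m/s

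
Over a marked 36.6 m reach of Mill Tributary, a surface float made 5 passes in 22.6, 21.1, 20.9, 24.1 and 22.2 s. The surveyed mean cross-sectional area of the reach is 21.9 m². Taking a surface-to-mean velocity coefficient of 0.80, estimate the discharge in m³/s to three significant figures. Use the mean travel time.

t̄ = (22.6 + 21.1 + 20.9 + 24.1 + 22.2) / 5 = 22.18 s
v_surface = L / t̄ = 36.6 / 22.18 = 1.650 m/s
v_mean = 0.80 × 1.650 = 1.320 m/s
Q = A × v_mean = 21.9 × 1.320 = 28.91 m³/s

28.9 m³/s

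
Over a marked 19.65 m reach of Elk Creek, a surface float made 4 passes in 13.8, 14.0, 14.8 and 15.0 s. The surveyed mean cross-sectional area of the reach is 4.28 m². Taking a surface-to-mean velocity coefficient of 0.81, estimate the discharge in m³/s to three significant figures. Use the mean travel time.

t̄ = (13.8 + 14.0 + 14.8 + 15.0) / 4 = 14.4 s
v_surface = L / t̄ = 19.65 / 14.4 = 1.365 m/s
v_mean = 0.81 × 1.365 = 1.105 m/s
Q = A × v_mean = 4.28 × 1.105 = 4.731 m³/s

4.73 m³/s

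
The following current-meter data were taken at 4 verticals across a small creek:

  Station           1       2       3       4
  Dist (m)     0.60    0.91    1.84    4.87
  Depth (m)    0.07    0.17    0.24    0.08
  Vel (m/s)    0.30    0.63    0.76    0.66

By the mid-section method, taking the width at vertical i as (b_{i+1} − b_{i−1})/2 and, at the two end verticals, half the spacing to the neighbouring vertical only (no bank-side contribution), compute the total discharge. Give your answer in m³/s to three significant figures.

w_1 = (0.91 − 0.60)/2 = 0.155 m; q_1 = 0.30 × 0.07 × 0.155 = 0.003255 m³/s
w_2 = (1.84 − 0.60)/2 = 0.62 m; q_2 = 0.63 × 0.17 × 0.62 = 0.06640 m³/s
w_3 = (4.87 − 0.91)/2 = 1.98 m; q_3 = 0.76 × 0.24 × 1.98 = 0.3612 m³/s
w_4 = (4.87 − 1.84)/2 = 1.515 m; q_4 = 0.66 × 0.08 × 1.515 = 0.07999 m³/s
Q = Σ qᵢ = 0.5108 m³/s

0.511 m³/s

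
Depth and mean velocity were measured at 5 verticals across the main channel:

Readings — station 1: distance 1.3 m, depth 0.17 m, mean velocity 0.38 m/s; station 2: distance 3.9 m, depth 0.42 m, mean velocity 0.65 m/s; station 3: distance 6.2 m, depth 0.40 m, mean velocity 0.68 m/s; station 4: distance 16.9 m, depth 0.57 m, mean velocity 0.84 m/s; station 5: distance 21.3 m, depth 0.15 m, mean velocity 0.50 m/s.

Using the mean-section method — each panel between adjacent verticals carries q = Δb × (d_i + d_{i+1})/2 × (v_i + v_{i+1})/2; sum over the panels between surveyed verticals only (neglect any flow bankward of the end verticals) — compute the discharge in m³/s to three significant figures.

Panel 1-2: Δb = 2.6 m, d̄ = (0.17+0.42)/2 = 0.295, v̄ = (0.38+0.65)/2 = 0.515 → q = 2.6×0.295×0.515 = 0.3950 m³/s
Panel 2-3: Δb = 2.3 m, d̄ = (0.42+0.40)/2 = 0.41, v̄ = (0.65+0.68)/2 = 0.665 → q = 2.3×0.41×0.665 = 0.6271 m³/s
Panel 3-4: Δb = 10.7 m, d̄ = (0.40+0.57)/2 = 0.485, v̄ = (0.68+0.84)/2 = 0.76 → q = 10.7×0.485×0.76 = 3.944 m³/s
Panel 4-5: Δb = 4.4 m, d̄ = (0.57+0.15)/2 = 0.36, v̄ = (0.84+0.50)/2 = 0.67 → q = 4.4×0.36×0.67 = 1.061 m³/s
Q = Σ q = 6.027 m³/s

6.03 m³/s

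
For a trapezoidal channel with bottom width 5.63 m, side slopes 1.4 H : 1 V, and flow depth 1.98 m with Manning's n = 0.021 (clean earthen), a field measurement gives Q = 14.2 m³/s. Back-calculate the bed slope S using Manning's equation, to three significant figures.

A = (b + z·y)·y = (5.63 + 1.4×1.98)×1.98 = 16.64 m²
P = b + 2y√(1+z²) = 5.63 + 2×1.98×√(1+1.4²) = 12.44 m
R = A/P = 16.64/12.44 = 1.337 m
S = (Q·n / (1·A·R^(2/3)))² = (14.2×0.021 / (1×16.64×1.214))² = 0.0002182

0.000218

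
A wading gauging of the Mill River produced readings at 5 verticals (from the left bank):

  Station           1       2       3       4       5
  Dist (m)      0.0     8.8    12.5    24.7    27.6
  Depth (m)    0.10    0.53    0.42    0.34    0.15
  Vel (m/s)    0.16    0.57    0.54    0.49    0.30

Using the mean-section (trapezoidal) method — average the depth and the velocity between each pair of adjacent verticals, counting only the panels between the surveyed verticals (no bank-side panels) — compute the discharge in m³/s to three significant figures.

4.66 m³/s

Panel 1-2: Δb = 8.8 m, d̄ = (0.10+0.53)/2 = 0.315, v̄ = (0.16+0.57)/2 = 0.365 → q = 8.8×0.315×0.365 = 1.012 m³/s
Panel 2-3: Δb = 3.7 m, d̄ = (0.53+0.42)/2 = 0.475, v̄ = (0.57+0.54)/2 = 0.555 → q = 3.7×0.475×0.555 = 0.9754 m³/s
Panel 3-4: Δb = 12.2 m, d̄ = (0.42+0.34)/2 = 0.38, v̄ = (0.54+0.49)/2 = 0.515 → q = 12.2×0.38×0.515 = 2.388 m³/s
Panel 4-5: Δb = 2.9 m, d̄ = (0.34+0.15)/2 = 0.245, v̄ = (0.49+0.30)/2 = 0.395 → q = 2.9×0.245×0.395 = 0.2806 m³/s
Q = Σ q = 4.655 m³/s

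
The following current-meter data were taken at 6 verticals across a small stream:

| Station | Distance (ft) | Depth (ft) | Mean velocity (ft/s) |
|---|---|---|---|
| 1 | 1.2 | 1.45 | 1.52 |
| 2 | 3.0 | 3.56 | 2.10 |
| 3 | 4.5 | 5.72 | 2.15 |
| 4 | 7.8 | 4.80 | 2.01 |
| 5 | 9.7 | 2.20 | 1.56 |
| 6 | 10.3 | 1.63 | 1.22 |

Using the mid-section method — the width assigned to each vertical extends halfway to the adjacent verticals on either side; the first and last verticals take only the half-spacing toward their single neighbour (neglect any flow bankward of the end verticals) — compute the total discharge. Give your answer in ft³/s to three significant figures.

73.8 ft³/s

w_1 = (3.0 − 1.2)/2 = 0.9 ft; q_1 = 1.52 × 1.45 × 0.9 = 1.984 ft³/s
w_2 = (4.5 − 1.2)/2 = 1.65 ft; q_2 = 2.10 × 3.56 × 1.65 = 12.34 ft³/s
w_3 = (7.8 − 3.0)/2 = 2.4 ft; q_3 = 2.15 × 5.72 × 2.4 = 29.52 ft³/s
w_4 = (9.7 − 4.5)/2 = 2.6 ft; q_4 = 2.01 × 4.80 × 2.6 = 25.08 ft³/s
w_5 = (10.3 − 7.8)/2 = 1.25 ft; q_5 = 1.56 × 2.20 × 1.25 = 4.290 ft³/s
w_6 = (10.3 − 9.7)/2 = 0.3 ft; q_6 = 1.22 × 1.63 × 0.3 = 0.5966 ft³/s
Q = Σ qᵢ = 73.81 ft³/s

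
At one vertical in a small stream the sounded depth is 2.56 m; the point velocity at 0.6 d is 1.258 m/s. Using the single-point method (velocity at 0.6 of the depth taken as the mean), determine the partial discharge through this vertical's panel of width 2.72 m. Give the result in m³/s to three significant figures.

v̄ = v₀.₆ = 1.258 m/s
q = v̄ × d × w = 1.258 × 2.56 × 2.72 = 8.760 m³/s

8.76 m³/s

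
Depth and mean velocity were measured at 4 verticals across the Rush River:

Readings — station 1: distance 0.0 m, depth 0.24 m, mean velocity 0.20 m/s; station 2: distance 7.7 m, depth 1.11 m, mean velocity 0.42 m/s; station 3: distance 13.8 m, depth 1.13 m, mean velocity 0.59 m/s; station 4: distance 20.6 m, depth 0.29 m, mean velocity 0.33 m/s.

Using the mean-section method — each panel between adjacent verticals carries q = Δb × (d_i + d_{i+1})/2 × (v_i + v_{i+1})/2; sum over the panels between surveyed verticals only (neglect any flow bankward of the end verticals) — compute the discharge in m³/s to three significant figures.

Panel 1-2: Δb = 7.7 m, d̄ = (0.24+1.11)/2 = 0.675, v̄ = (0.20+0.42)/2 = 0.31 → q = 7.7×0.675×0.31 = 1.611 m³/s
Panel 2-3: Δb = 6.1 m, d̄ = (1.11+1.13)/2 = 1.12, v̄ = (0.42+0.59)/2 = 0.505 → q = 6.1×1.12×0.505 = 3.450 m³/s
Panel 3-4: Δb = 6.8 m, d̄ = (1.13+0.29)/2 = 0.71, v̄ = (0.59+0.33)/2 = 0.46 → q = 6.8×0.71×0.46 = 2.221 m³/s
Q = Σ q = 7.282 m³/s

7.28 m³/s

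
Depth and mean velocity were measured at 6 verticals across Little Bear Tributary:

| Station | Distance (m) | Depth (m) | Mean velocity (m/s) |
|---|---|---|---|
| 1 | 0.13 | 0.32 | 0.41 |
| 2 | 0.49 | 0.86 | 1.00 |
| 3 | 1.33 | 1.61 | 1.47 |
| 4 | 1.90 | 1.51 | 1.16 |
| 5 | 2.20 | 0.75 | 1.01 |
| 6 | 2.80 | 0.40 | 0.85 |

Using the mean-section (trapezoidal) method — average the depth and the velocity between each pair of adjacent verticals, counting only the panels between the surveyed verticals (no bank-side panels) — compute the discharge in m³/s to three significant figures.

Panel 1-2: Δb = 0.36 m, d̄ = (0.32+0.86)/2 = 0.59, v̄ = (0.41+1.00)/2 = 0.705 → q = 0.36×0.59×0.705 = 0.1497 m³/s
Panel 2-3: Δb = 0.84 m, d̄ = (0.86+1.61)/2 = 1.235, v̄ = (1.00+1.47)/2 = 1.235 → q = 0.84×1.235×1.235 = 1.281 m³/s
Panel 3-4: Δb = 0.57 m, d̄ = (1.61+1.51)/2 = 1.56, v̄ = (1.47+1.16)/2 = 1.315 → q = 0.57×1.56×1.315 = 1.169 m³/s
Panel 4-5: Δb = 0.3 m, d̄ = (1.51+0.75)/2 = 1.13, v̄ = (1.16+1.01)/2 = 1.085 → q = 0.3×1.13×1.085 = 0.3678 m³/s
Panel 5-6: Δb = 0.6 m, d̄ = (0.75+0.40)/2 = 0.575, v̄ = (1.01+0.85)/2 = 0.93 → q = 0.6×0.575×0.93 = 0.3209 m³/s
Q = Σ q = 3.289 m³/s

3.29 m³/s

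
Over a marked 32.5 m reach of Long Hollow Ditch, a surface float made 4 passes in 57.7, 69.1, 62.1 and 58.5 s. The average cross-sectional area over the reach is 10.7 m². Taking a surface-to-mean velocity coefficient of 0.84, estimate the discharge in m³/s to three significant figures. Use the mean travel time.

4.72 m³/s

t̄ = (57.7 + 69.1 + 62.1 + 58.5) / 4 = 61.85 s
v_surface = L / t̄ = 32.5 / 61.85 = 0.5255 m/s
v_mean = 0.84 × 0.5255 = 0.4414 m/s
Q = A × v_mean = 10.7 × 0.4414 = 4.723 m³/s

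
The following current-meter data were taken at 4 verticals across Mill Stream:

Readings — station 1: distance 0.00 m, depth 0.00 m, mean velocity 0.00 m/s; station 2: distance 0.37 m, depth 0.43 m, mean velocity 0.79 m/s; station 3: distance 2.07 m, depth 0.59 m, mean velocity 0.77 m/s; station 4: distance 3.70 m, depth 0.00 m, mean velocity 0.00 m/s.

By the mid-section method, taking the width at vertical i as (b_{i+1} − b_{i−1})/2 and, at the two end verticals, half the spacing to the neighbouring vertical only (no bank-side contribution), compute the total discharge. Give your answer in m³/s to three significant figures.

w_2 = (2.07 − 0.00)/2 = 1.035 m; q_2 = 0.79 × 0.43 × 1.035 = 0.3516 m³/s
w_3 = (3.70 − 0.37)/2 = 1.665 m; q_3 = 0.77 × 0.59 × 1.665 = 0.7564 m³/s
Stations 1, 4 contribute zero (depth or velocity is 0).
Q = Σ qᵢ = 1.108 m³/s

1.11 m³/s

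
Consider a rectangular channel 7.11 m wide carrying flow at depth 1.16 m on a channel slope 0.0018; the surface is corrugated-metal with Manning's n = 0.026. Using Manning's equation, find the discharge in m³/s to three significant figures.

A = b·y = 7.11 × 1.16 = 8.248 m²
P = b + 2y = 7.11 + 2×1.16 = 9.430 m
R = A/P = 8.248/9.430 = 0.8746 m
Q = (1/n)·A·R^(2/3)·S^(1/2) = (1/0.026) × 8.248 × 0.8746^(2/3) × 0.0018^(1/2) = 12.31 m³/s

12.3 m³/s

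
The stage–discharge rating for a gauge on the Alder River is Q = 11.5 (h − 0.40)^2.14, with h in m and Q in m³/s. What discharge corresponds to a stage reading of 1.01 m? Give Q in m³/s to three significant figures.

3.99 m³/s

Q = 11.5 × (1.01 − 0.40)^2.14 = 11.5 × 0.61^2.14 = 3.993 m³/s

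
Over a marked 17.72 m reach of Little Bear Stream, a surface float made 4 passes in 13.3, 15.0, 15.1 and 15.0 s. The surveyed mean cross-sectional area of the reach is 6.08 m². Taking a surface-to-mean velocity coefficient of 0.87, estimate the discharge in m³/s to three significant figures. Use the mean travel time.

6.42 m³/s

t̄ = (13.3 + 15.0 + 15.1 + 15.0) / 4 = 14.6 s
v_surface = L / t̄ = 17.72 / 14.6 = 1.214 m/s
v_mean = 0.87 × 1.214 = 1.056 m/s
Q = A × v_mean = 6.08 × 1.056 = 6.420 m³/s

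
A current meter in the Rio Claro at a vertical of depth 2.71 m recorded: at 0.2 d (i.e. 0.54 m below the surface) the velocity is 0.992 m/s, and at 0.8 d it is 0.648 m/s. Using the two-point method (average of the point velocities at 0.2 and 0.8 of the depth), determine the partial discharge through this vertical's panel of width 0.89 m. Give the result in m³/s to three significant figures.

1.98 m³/s

v̄ = (0.992 + 0.648) / 2 = 0.8200 m/s
q = v̄ × d × w = 0.8200 × 2.71 × 0.89 = 1.978 m³/s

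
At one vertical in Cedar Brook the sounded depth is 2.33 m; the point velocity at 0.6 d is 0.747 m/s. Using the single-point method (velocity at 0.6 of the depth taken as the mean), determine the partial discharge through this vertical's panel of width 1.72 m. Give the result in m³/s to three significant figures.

v̄ = v₀.₆ = 0.747 m/s
q = v̄ × d × w = 0.7470 × 2.33 × 1.72 = 2.994 m³/s

2.99 m³/s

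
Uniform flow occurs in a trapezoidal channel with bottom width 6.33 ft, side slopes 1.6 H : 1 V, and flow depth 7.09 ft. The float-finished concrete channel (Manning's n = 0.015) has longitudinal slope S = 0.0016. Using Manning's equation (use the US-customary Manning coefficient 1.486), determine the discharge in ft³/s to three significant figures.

A = (b + z·y)·y = (6.33 + 1.6×7.09)×7.09 = 125.3 ft²
P = b + 2y√(1+z²) = 6.33 + 2×7.09×√(1+1.6²) = 33.08 ft
R = A/P = 125.3/33.08 = 3.788 ft
Q = (1.486/n)·A·R^(2/3)·S^(1/2) = (1.486/0.015) × 125.3 × 3.788^(2/3) × 0.0016^(1/2) = 1207 ft³/s

1210 ft³/s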